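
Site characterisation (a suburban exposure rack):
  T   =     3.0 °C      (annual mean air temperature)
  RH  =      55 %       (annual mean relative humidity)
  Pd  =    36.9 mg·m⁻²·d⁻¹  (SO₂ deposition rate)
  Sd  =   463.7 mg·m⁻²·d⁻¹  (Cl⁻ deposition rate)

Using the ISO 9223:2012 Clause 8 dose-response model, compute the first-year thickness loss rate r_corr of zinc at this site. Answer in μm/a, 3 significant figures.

zinc: f(T) = +0.038·(T−10) [T≤10 °C] = -0.2660
  SO₂ term: 0.0129·36.9^0.44·exp(0.046·55-0.2660) = 0.6072
  Cl⁻ term: 0.0175·463.7^0.57·exp(0.008·55+0.085·3.0) = 1.16
  sum: 0.6072 + 1.16 → r_corr = 1.768 μm/a

r_corr = 1.77 μm/a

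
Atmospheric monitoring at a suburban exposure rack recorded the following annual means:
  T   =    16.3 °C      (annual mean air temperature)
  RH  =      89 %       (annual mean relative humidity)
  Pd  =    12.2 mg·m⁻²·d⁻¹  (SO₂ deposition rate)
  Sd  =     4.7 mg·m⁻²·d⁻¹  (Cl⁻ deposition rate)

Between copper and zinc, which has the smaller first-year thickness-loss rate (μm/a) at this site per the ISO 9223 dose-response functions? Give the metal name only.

zinc

copper: f(T) = -0.080·(T−10) [T>10 °C] = -0.5040
  sulphur-dioxide contribution → 1.17 μm/a
  chloride contribution → 0.8522 μm/a
  total first-year rate 2.023 μm/a
zinc: T>10 °C ⇒ hinge -0.071·(16.3−10) = -0.4473
  sulphur-dioxide contribution → 1.487 μm/a
  chloride contribution → 0.3444 μm/a
  ⇒ r_corr(zinc) = 1.831 μm/a
Ordering by μm/a: copper (2.02) > zinc (1.83)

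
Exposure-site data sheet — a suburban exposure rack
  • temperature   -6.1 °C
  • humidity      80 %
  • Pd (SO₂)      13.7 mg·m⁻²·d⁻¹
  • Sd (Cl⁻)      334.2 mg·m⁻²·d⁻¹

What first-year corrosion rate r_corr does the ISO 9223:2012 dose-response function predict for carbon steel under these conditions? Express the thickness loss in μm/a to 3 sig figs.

r_corr = 44.2 μm/a

carbon steel: temperature factor f = +0.150·(-16.1) = -2.4150
  SO₂ term: 1.77·13.7^0.52·exp(0.02·80-2.4150) = 3.056
  Sd branch = 0.102·Sd^0.62·e^(0.033·RH+0.04·T) = 41.12 μm/a
  r_corr = 3.056 + 41.12 = 44.18 μm/a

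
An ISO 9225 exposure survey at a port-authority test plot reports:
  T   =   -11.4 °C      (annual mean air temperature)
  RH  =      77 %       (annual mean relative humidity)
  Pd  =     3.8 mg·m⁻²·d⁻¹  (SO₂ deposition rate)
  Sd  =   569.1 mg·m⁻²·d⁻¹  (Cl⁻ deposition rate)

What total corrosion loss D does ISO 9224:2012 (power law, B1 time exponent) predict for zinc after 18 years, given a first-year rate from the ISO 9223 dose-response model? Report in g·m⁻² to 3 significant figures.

zinc: f(T) = +0.038·(T−10) [T≤10 °C] = -0.8132
  sulphur-dioxide contribution → 0.3555 μm/a
  chloride contribution → 0.4573 μm/a
  total first-year rate 0.8128 μm/a
Power-law: D(18) = r_corr · 18^0.813
  D(18) = 0.8128 × 18^0.813 = 0.8128 × 10.48 = 8.521 μm
  Mass loss = 8.521 μm × 7.14 g/cm³ = 60.84 g·m⁻²

D(18) = 60.8 g·m⁻²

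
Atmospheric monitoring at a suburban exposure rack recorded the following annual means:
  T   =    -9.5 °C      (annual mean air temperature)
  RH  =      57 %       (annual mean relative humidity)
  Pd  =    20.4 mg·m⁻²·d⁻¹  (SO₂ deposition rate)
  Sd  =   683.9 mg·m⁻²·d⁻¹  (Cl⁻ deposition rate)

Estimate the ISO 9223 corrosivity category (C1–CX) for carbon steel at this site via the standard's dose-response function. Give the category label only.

C3

carbon steel: f(T) = +0.150·(T−10) [T≤10 °C] = -2.9250
  sulphur-dioxide contribution → 1.425 μm/a
  chloride contribution → 26.19 μm/a
  total first-year rate 27.62 μm/a
Category bounds: 25…50 μm/a bracket r_corr ⇒ C3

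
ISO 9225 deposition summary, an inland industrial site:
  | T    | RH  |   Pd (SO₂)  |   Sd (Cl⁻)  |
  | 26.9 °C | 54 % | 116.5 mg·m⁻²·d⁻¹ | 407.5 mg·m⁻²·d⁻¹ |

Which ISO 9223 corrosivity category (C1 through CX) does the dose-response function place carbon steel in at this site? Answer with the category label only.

C5

carbon steel: f(T) = -0.054·(T−10) [T>10 °C] = -0.9126
  Pd branch = 1.77·Pd^0.52·e^(0.02·RH+f) = 24.84 μm/a
  Cl⁻ term: 0.102·407.5^0.62·exp(0.033·54+0.04·26.9) = 73.81
  r_corr = 24.84 + 73.81 = 98.65 μm/a
Category bounds: 80…200 μm/a bracket r_corr ⇒ C5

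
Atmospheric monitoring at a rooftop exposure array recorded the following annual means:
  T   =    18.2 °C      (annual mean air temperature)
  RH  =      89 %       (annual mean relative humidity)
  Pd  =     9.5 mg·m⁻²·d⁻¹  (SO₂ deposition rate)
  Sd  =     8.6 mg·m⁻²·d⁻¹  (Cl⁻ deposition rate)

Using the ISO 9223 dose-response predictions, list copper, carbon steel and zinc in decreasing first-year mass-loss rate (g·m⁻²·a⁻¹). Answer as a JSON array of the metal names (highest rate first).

["carbon steel", "copper", "zinc"]

copper: temperature factor f = -0.080·(8.2) = -0.6560
  SO₂ term: 0.0053·9.5^0.26·exp(0.059·89-0.6560) = 0.942
  Cl⁻ term: 0.01025·8.6^0.27·exp(0.036·89+0.049·18.2) = 1.101
  r_corr = 0.942 + 1.101 = 2.043 μm/a
  mass loss = 2.043 μm/a × 8.96 g/cm³ = 18.31 g·m⁻²·a⁻¹
carbon steel: temperature factor f = -0.054·(8.2) = -0.4428
  SO₂ term: 1.77·9.5^0.52·exp(0.02·89-0.4428) = 21.73
  Sd branch = 0.102·Sd^0.62·e^(0.033·RH+0.04·T) = 15.12 μm/a
  sum: 21.73 + 15.12 → r_corr = 36.86 μm/a
  mass loss = 36.86 μm/a × 7.85 g/cm³ = 289.3 g·m⁻²·a⁻¹
zinc: temperature factor f = -0.071·(8.2) = -0.5822
  Pd branch = 0.0129·Pd^0.44·e^(0.046·RH+f) = 1.164 μm/a
  Sd branch = 0.0175·Sd^0.57·e^(0.008·RH+0.085·T) = 0.5712 μm/a
  sum: 1.164 + 0.5712 → r_corr = 1.735 μm/a
  mass loss = 1.735 μm/a × 7.14 g/cm³ = 12.39 g·m⁻²·a⁻¹
Ordering by g·m⁻²·a⁻¹: carbon steel (289) > copper (18.3) > zinc (12.4)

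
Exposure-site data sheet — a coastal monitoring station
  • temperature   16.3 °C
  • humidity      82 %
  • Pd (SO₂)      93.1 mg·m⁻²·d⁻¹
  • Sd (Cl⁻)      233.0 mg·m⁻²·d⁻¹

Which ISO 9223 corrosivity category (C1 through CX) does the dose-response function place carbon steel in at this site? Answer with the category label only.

carbon steel: T>10 °C ⇒ hinge -0.054·(16.3−10) = -0.3402
  Pd branch = 1.77·Pd^0.52·e^(0.02·RH+f) = 68.6 μm/a
  Sd branch = 0.102·Sd^0.62·e^(0.033·RH+0.04·T) = 86.04 μm/a
  sum: 68.6 + 86.04 → r_corr = 154.6 μm/a
155 μm/a falls in (80, 200] for carbon steel → category C5

C5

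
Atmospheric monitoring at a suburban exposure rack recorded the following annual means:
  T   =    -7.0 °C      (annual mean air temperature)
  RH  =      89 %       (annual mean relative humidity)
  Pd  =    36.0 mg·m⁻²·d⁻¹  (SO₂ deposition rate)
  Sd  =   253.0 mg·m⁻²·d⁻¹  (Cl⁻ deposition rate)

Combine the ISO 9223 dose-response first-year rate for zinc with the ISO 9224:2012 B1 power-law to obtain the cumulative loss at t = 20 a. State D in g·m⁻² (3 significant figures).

D(20) = 198 g·m⁻²

zinc: temperature factor f = +0.038·(-17.0) = -0.6460
  Pd branch = 0.0129·Pd^0.44·e^(0.046·RH+f) = 1.963 μm/a
  Cl⁻ term: 0.0175·253.0^0.57·exp(0.008·89+0.085·-7.0) = 0.4609
  sum: 1.963 + 0.4609 → r_corr = 2.423 μm/a
Long-term exponent b (ISO 9224 Table 2, B1) = 0.813
  D(20) = 2.423 × 20^0.813 = 2.423 × 11.42 = 27.68 μm
  Mass loss = 27.68 μm × 7.14 g/cm³ = 197.6 g·m⁻²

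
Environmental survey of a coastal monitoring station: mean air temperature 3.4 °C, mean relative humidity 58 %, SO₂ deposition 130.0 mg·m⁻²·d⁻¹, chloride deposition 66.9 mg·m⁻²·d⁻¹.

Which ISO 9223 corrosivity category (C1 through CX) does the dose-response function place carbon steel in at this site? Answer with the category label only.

carbon steel: temperature factor f = +0.150·(-6.6) = -0.9900
  Pd branch = 1.77·Pd^0.52·e^(0.02·RH+f) = 26.37 μm/a
  Sd branch = 0.102·Sd^0.62·e^(0.033·RH+0.04·T) = 10.73 μm/a
  r_corr = 26.37 + 10.73 = 37.1 μm/a
Category bounds: 25…50 μm/a bracket r_corr ⇒ C3

C3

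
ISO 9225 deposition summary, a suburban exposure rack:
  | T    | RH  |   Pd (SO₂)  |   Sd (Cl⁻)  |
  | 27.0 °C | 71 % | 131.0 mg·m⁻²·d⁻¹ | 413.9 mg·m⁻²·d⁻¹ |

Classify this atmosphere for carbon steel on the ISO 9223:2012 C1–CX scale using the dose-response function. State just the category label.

carbon steel: T>10 °C ⇒ hinge -0.054·(27.0−10) = -0.9180
  SO₂ term: 1.77·131.0^0.52·exp(0.02·71-0.9180) = 36.9
  Sd branch = 0.102·Sd^0.62·e^(0.033·RH+0.04·T) = 131.1 μm/a
  r_corr = 36.9 + 131.1 = 168 μm/a
Category bounds: 80…200 μm/a bracket r_corr ⇒ C5

C5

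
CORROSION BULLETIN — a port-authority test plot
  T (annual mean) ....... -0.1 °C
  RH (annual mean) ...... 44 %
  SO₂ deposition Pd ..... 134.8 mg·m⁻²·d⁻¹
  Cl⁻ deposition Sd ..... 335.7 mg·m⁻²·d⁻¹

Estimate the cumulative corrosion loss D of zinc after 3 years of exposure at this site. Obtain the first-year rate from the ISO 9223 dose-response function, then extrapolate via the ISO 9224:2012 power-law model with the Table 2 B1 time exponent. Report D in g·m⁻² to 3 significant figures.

zinc: temperature factor f = +0.038·(-10.1) = -0.3838
  SO₂ term: 0.0129·134.8^0.44·exp(0.046·44-0.3838) = 0.5754
  Sd branch = 0.0175·Sd^0.57·e^(0.008·RH+0.085·T) = 0.6792 μm/a
  r_corr = 0.5754 + 0.6792 = 1.255 μm/a
Long-term exponent b (ISO 9224 Table 2, B1) = 0.813
  D(3) = 1.255 × 3^0.813 = 1.255 × 2.443 = 3.065 μm
  Mass loss = 3.065 μm × 7.14 g/cm³ = 21.88 g·m⁻²

D(3) = 21.9 g·m⁻²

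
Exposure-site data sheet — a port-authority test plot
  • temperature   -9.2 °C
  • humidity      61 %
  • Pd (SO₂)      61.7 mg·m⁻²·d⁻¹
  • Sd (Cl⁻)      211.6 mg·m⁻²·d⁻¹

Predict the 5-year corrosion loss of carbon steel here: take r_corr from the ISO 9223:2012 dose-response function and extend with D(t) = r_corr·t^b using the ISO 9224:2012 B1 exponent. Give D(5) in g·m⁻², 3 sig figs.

carbon steel: f(T) = +0.150·(T−10) [T≤10 °C] = -2.8800
  sulphur-dioxide contribution → 2.871 μm/a
  chloride contribution → 14.62 μm/a
  ⇒ r_corr(carbon steel) = 17.49 μm/a
Long-term exponent b (ISO 9224 Table 2, B1) = 0.523
  D(5) = 17.49 × 5^0.523 = 17.49 × 2.32 = 40.58 μm
  Mass loss = 40.58 μm × 7.85 g/cm³ = 318.5 g·m⁻²

D(5) = 319 g·m⁻²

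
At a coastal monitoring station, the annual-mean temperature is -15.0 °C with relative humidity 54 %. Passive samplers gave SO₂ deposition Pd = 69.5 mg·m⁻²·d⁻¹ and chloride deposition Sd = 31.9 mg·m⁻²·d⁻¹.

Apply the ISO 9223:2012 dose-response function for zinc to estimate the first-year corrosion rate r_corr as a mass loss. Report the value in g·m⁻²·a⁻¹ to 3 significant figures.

r_corr = 3.15 g·m⁻²·a⁻¹

zinc: f(T) = +0.038·(T−10) [T≤10 °C] = -0.9500
  SO₂ term: 0.0129·69.5^0.44·exp(0.046·54-0.9500) = 0.3866
  Sd branch = 0.0175·Sd^0.57·e^(0.008·RH+0.085·T) = 0.05421 μm/a
  r_corr = 0.3866 + 0.05421 = 0.4408 μm/a
Convert to mass loss: 0.4408 μm/a × 7.14 g/cm³ = 3.147 g·m⁻²·a⁻¹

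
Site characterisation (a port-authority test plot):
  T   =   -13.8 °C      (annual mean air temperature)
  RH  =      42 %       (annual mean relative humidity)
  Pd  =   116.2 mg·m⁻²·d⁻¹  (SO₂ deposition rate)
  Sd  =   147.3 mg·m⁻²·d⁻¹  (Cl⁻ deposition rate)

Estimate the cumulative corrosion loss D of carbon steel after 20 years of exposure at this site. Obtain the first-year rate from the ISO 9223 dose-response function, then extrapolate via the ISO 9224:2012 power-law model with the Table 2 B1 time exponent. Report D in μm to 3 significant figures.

carbon steel: f(T) = +0.150·(T−10) [T≤10 °C] = -3.5700
  SO₂ term: 1.77·116.2^0.52·exp(0.02·42-3.5700) = 1.369
  Sd branch = 0.102·Sd^0.62·e^(0.033·RH+0.04·T) = 5.189 μm/a
  r_corr = 1.369 + 5.189 = 6.558 μm/a
Power-law: D(20) = r_corr · 20^0.523
  D(20) = 6.558 × 20^0.523 = 6.558 × 4.791 = 31.42 μm

D(20) = 31.4 μm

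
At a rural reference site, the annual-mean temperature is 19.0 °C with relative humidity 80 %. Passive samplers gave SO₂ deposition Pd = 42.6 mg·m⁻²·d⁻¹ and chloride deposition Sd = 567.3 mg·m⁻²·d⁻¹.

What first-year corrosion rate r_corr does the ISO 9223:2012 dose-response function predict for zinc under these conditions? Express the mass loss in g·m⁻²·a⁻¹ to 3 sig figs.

r_corr = 54.3 g·m⁻²·a⁻¹

zinc: T>10 °C ⇒ hinge -0.071·(19.0−10) = -0.6390
  Pd branch = 0.0129·Pd^0.44·e^(0.046·RH+f) = 1.407 μm/a
  Sd branch = 0.0175·Sd^0.57·e^(0.008·RH+0.085·T) = 6.195 μm/a
  sum: 1.407 + 6.195 → r_corr = 7.602 μm/a
Convert to mass loss: 7.602 μm/a × 7.14 g/cm³ = 54.28 g·m⁻²·a⁻¹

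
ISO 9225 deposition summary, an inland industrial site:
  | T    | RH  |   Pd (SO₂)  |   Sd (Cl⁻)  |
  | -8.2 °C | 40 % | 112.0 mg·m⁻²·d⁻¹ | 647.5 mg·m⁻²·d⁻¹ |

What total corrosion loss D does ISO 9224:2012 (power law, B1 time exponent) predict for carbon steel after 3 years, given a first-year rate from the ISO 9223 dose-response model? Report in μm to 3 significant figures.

carbon steel: temperature factor f = +0.150·(-18.2) = -2.7300
  sulphur-dioxide contribution → 2.988 μm/a
  chloride contribution → 15.22 μm/a
  ⇒ r_corr(carbon steel) = 18.21 μm/a
ISO 9224: D(t) = r_corr · t^b with b = 0.523 (carbon steel, B1)
  D(3) = 18.21 × 3^0.523 = 18.21 × 1.776 = 32.34 μm

D(3) = 32.3 μm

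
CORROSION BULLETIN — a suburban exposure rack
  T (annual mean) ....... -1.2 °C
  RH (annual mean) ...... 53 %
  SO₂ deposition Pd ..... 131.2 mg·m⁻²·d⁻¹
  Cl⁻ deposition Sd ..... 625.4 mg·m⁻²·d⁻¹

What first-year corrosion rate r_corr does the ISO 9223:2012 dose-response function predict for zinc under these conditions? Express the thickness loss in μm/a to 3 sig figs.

zinc: T≤10 °C ⇒ hinge +0.038·(-1.2−10) = -0.4256
  SO₂ term: 0.0129·131.2^0.44·exp(0.046·53-0.4256) = 0.825
  Sd branch = 0.0175·Sd^0.57·e^(0.008·RH+0.085·T) = 0.9477 μm/a
  r_corr = 0.825 + 0.9477 = 1.773 μm/a

r_corr = 1.77 μm/a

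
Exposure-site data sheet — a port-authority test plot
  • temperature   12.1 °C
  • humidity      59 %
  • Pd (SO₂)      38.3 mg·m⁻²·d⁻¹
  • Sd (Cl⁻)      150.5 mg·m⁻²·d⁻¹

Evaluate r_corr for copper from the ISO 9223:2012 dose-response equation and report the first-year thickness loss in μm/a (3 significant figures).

copper: temperature factor f = -0.080·(2.1) = -0.1680
  Pd branch = 0.0053·Pd^0.26·e^(0.059·RH+f) = 0.3756 μm/a
  Cl⁻ term: 0.01025·150.5^0.27·exp(0.036·59+0.049·12.1) = 0.6006
  sum: 0.3756 + 0.6006 → r_corr = 0.9762 μm/a

r_corr = 0.976 μm/a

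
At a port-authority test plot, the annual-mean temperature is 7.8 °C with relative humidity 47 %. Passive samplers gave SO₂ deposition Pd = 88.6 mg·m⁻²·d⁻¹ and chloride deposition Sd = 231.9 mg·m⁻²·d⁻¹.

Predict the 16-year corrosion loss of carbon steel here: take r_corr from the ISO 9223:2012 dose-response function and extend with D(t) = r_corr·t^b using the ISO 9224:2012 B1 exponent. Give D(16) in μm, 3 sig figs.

carbon steel: temperature factor f = +0.150·(-2.2) = -0.3300
  Pd branch = 1.77·Pd^0.52·e^(0.02·RH+f) = 33.54 μm/a
  Cl⁻ term: 0.102·231.9^0.62·exp(0.033·47+0.04·7.8) = 19.24
  sum: 33.54 + 19.24 → r_corr = 52.78 μm/a
ISO 9224: D(t) = r_corr · t^b with b = 0.523 (carbon steel, B1)
  D(16) = 52.78 × 16^0.523 = 52.78 × 4.263 = 225 μm

D(16) = 225 μm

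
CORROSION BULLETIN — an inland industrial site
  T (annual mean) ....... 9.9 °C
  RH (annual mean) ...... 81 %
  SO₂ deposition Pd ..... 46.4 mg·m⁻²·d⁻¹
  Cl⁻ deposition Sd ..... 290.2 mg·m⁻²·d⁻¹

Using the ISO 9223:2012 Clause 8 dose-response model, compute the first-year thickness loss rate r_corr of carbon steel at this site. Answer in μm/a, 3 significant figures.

r_corr = 139 μm/a

carbon steel: T≤10 °C ⇒ hinge +0.150·(9.9−10) = -0.0150
  sulphur-dioxide contribution → 64.8 μm/a
  chloride contribution → 73.85 μm/a
  total first-year rate 138.6 μm/a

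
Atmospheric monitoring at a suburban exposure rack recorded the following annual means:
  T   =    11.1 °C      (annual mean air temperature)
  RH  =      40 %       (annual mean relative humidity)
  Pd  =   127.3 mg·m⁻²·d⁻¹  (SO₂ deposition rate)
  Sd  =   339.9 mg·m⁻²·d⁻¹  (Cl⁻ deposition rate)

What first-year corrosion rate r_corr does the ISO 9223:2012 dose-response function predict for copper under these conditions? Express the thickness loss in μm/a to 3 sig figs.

copper: f(T) = -0.080·(T−10) [T>10 °C] = -0.0880
  SO₂ term: 0.0053·127.3^0.26·exp(0.059·40-0.0880) = 0.1812
  Cl⁻ term: 0.01025·339.9^0.27·exp(0.036·40+0.049·11.1) = 0.3596
  sum: 0.1812 + 0.3596 → r_corr = 0.5408 μm/a

r_corr = 0.541 μm/a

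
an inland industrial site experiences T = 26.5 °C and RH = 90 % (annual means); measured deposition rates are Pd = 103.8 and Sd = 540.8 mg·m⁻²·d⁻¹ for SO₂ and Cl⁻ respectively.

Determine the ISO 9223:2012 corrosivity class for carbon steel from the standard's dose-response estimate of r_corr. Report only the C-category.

CX

carbon steel: f(T) = -0.054·(T−10) [T>10 °C] = -0.8910
  SO₂ term: 1.77·103.8^0.52·exp(0.02·90-0.8910) = 49.11
  Sd branch = 0.102·Sd^0.62·e^(0.033·RH+0.04·T) = 284 μm/a
  sum: 49.11 + 284 → r_corr = 333.1 μm/a
333 μm/a falls in (200, 700] for carbon steel → category CX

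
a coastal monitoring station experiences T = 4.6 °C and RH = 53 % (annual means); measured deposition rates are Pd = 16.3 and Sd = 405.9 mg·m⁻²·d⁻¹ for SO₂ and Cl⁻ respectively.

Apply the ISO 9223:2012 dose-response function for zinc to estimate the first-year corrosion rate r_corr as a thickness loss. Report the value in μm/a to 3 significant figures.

zinc: temperature factor f = +0.038·(-5.4) = -0.2052
  Pd branch = 0.0129·Pd^0.44·e^(0.046·RH+f) = 0.4108 μm/a
  Cl⁻ term: 0.0175·405.9^0.57·exp(0.008·53+0.085·4.6) = 1.213
  r_corr = 0.4108 + 1.213 = 1.624 μm/a

r_corr = 1.62 μm/a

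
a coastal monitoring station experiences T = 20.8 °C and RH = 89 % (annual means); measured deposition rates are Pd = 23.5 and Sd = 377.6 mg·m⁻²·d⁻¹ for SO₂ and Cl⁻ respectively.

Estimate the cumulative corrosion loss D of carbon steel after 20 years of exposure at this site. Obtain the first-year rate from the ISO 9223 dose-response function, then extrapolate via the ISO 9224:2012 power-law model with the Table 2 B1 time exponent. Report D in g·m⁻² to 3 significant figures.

D(20) = 7.72e+03 g·m⁻²

carbon steel: temperature factor f = -0.054·(10.8) = -0.5832
  Pd branch = 1.77·Pd^0.52·e^(0.02·RH+f) = 30.25 μm/a
  Cl⁻ term: 0.102·377.6^0.62·exp(0.033·89+0.04·20.8) = 175.1
  r_corr = 30.25 + 175.1 = 205.3 μm/a
ISO 9224: D(t) = r_corr · t^b with b = 0.523 (carbon steel, B1)
  D(20) = 205.3 × 20^0.523 = 205.3 × 4.791 = 983.7 μm
  Mass loss = 983.7 μm × 7.85 g/cm³ = 7722 g·m⁻²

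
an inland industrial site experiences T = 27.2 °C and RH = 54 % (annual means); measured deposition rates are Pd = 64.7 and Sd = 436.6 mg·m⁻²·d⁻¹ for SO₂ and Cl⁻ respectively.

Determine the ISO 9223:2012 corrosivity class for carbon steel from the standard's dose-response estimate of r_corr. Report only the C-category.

C5

carbon steel: T>10 °C ⇒ hinge -0.054·(27.2−10) = -0.9288
  sulphur-dioxide contribution → 18 μm/a
  chloride contribution → 77.96 μm/a
  total first-year rate 95.96 μm/a
96 μm/a falls in (80, 200] for carbon steel → category C5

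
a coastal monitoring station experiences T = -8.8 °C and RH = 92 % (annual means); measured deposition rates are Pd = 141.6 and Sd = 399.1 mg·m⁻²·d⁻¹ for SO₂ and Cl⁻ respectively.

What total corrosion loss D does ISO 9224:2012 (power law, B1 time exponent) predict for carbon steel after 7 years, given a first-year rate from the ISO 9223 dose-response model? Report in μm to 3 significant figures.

carbon steel: T≤10 °C ⇒ hinge +0.150·(-8.8−10) = -2.8200
  SO₂ term: 1.77·141.6^0.52·exp(0.02·92-2.8200) = 8.728
  Sd branch = 0.102·Sd^0.62·e^(0.033·RH+0.04·T) = 61.22 μm/a
  sum: 8.728 + 61.22 → r_corr = 69.95 μm/a
ISO 9224: D(t) = r_corr · t^b with b = 0.523 (carbon steel, B1)
  D(7) = 69.95 × 7^0.523 = 69.95 × 2.767 = 193.5 μm

D(7) = 194 μm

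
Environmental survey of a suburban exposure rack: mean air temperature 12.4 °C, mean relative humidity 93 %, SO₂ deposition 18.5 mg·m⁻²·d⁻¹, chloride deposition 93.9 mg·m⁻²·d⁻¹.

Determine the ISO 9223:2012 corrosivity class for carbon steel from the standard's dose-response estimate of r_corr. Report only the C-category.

carbon steel: f(T) = -0.054·(T−10) [T>10 °C] = -0.1296
  Pd branch = 1.77·Pd^0.52·e^(0.02·RH+f) = 45.54 μm/a
  Cl⁻ term: 0.102·93.9^0.62·exp(0.033·93+0.04·12.4) = 60.24
  r_corr = 45.54 + 60.24 = 105.8 μm/a
Category bounds: 80…200 μm/a bracket r_corr ⇒ C5

C5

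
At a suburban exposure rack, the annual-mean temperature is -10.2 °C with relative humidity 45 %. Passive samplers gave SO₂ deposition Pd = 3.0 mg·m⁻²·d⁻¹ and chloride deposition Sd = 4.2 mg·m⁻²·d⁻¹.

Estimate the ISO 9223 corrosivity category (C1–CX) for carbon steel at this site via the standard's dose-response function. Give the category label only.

C1

carbon steel: temperature factor f = +0.150·(-20.2) = -3.0300
  Pd branch = 1.77·Pd^0.52·e^(0.02·RH+f) = 0.3724 μm/a
  Sd branch = 0.102·Sd^0.62·e^(0.033·RH+0.04·T) = 0.729 μm/a
  sum: 0.3724 + 0.729 → r_corr = 1.101 μm/a
ISO 9223 Table 2 (carbon steel): 0 < 1.1 ≤ 1.3 μm/a ⇒ C1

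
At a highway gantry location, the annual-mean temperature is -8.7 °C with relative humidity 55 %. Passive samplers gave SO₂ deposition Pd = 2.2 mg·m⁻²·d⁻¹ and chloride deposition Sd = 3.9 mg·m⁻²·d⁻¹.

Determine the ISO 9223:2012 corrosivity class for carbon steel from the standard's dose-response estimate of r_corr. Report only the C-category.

C2

carbon steel: T≤10 °C ⇒ hinge +0.150·(-8.7−10) = -2.8050
  sulphur-dioxide contribution → 0.4848 μm/a
  chloride contribution → 1.028 μm/a
  total first-year rate 1.513 μm/a
1.51 μm/a falls in (1.3, 25] for carbon steel → category C2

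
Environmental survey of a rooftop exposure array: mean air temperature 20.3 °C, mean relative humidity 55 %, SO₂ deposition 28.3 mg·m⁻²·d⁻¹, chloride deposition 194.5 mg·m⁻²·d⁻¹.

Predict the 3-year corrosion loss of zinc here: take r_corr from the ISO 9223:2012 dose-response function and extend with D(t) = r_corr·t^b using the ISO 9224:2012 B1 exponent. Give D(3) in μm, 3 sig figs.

zinc: T>10 °C ⇒ hinge -0.071·(20.3−10) = -0.7313
  SO₂ term: 0.0129·28.3^0.44·exp(0.046·55-0.7313) = 0.3393
  Sd branch = 0.0175·Sd^0.57·e^(0.008·RH+0.085·T) = 3.077 μm/a
  sum: 0.3393 + 3.077 → r_corr = 3.417 μm/a
Power-law: D(3) = r_corr · 3^0.813
  D(3) = 3.417 × 3^0.813 = 3.417 × 2.443 = 8.347 μm

D(3) = 8.35 μm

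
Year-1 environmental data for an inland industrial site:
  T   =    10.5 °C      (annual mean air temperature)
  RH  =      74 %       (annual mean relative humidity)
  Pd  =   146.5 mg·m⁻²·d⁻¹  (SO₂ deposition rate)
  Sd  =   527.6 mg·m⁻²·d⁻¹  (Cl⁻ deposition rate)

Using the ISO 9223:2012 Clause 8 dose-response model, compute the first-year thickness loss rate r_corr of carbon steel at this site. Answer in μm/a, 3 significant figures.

carbon steel: f(T) = -0.054·(T−10) [T>10 °C] = -0.0270
  Pd branch = 1.77·Pd^0.52·e^(0.02·RH+f) = 101.2 μm/a
  Sd branch = 0.102·Sd^0.62·e^(0.033·RH+0.04·T) = 86.97 μm/a
  sum: 101.2 + 86.97 → r_corr = 188.2 μm/a

r_corr = 188 μm/a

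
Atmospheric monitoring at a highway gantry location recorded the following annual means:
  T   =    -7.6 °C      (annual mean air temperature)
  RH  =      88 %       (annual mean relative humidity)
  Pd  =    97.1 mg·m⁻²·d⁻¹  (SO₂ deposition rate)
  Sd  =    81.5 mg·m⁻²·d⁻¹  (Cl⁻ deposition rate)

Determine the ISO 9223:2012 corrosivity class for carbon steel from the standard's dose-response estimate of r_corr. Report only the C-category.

C3

carbon steel: temperature factor f = +0.150·(-17.6) = -2.6400
  sulphur-dioxide contribution → 7.928 μm/a
  chloride contribution → 21.02 μm/a
  total first-year rate 28.95 μm/a
ISO 9223 Table 2 (carbon steel): 25 < 29 ≤ 50 μm/a ⇒ C3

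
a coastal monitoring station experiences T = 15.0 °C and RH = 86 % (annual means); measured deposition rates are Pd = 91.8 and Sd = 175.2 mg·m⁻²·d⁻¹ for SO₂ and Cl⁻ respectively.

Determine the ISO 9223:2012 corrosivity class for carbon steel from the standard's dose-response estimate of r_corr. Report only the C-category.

C5

carbon steel: T>10 °C ⇒ hinge -0.054·(15.0−10) = -0.2700
  sulphur-dioxide contribution → 79.14 μm/a
  chloride contribution → 78.11 μm/a
  total first-year rate 157.2 μm/a
ISO 9223 Table 2 (carbon steel): 80 < 157 ≤ 200 μm/a ⇒ C5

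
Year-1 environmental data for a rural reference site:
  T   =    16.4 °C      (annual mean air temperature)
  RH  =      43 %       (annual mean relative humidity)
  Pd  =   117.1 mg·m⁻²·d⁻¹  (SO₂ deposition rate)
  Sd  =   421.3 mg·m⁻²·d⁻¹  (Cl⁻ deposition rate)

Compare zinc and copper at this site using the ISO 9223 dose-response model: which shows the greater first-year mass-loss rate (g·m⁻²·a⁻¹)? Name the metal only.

zinc

zinc: temperature factor f = -0.071·(6.4) = -0.4544
  SO₂ term: 0.0129·117.1^0.44·exp(0.046·43-0.4544) = 0.4813
  Sd branch = 0.0175·Sd^0.57·e^(0.008·RH+0.085·T) = 3.118 μm/a
  r_corr = 0.4813 + 3.118 = 3.599 μm/a
  mass loss = 3.599 μm/a × 7.14 g/cm³ = 25.7 g·m⁻²·a⁻¹
copper: f(T) = -0.080·(T−10) [T>10 °C] = -0.5120
  Pd branch = 0.0053·Pd^0.26·e^(0.059·RH+f) = 0.1385 μm/a
  Sd branch = 0.01025·Sd^0.27·e^(0.036·RH+0.049·T) = 0.5504 μm/a
  r_corr = 0.1385 + 0.5504 = 0.6889 μm/a
  mass loss = 0.6889 μm/a × 8.96 g/cm³ = 6.173 g·m⁻²·a⁻¹
Ordering by g·m⁻²·a⁻¹: zinc (25.7) > copper (6.17)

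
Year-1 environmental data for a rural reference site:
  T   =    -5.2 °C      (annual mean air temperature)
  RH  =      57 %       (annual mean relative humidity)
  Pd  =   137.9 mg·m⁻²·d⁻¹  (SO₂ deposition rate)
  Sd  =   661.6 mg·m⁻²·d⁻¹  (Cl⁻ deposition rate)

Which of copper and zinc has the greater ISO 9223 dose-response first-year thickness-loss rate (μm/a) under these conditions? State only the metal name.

zinc

copper: temperature factor f = +0.126·(-15.2) = -1.9152
  sulphur-dioxide contribution → 0.08116 μm/a
  chloride contribution → 0.3571 μm/a
  ⇒ r_corr(copper) = 0.4383 μm/a
zinc: temperature factor f = +0.038·(-15.2) = -0.5776
  sulphur-dioxide contribution → 0.8707 μm/a
  chloride contribution → 0.7192 μm/a
  total first-year rate 1.59 μm/a
Ordering by μm/a: zinc (1.59) > copper (0.438)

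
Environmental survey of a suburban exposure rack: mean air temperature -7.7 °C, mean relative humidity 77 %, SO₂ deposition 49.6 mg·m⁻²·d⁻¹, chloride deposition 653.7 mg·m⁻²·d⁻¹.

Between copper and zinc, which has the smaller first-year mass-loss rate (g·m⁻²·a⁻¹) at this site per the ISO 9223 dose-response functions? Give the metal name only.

copper: f(T) = +0.126·(T−10) [T≤10 °C] = -2.2302
  SO₂ term: 0.0053·49.6^0.26·exp(0.059·77-2.2302) = 0.1478
  Cl⁻ term: 0.01025·653.7^0.27·exp(0.036·77+0.049·-7.7) = 0.647
  r_corr = 0.1478 + 0.647 = 0.7947 μm/a
  mass loss = 0.7947 μm/a × 8.96 g/cm³ = 7.121 g·m⁻²·a⁻¹
zinc: f(T) = +0.038·(T−10) [T≤10 °C] = -0.6726
  Pd branch = 0.0129·Pd^0.44·e^(0.046·RH+f) = 1.267 μm/a
  Sd branch = 0.0175·Sd^0.57·e^(0.008·RH+0.085·T) = 0.6778 μm/a
  sum: 1.267 + 0.6778 → r_corr = 1.945 μm/a
  mass loss = 1.945 μm/a × 7.14 g/cm³ = 13.89 g·m⁻²·a⁻¹
Ordering by g·m⁻²·a⁻¹: zinc (13.9) > copper (7.12)

copper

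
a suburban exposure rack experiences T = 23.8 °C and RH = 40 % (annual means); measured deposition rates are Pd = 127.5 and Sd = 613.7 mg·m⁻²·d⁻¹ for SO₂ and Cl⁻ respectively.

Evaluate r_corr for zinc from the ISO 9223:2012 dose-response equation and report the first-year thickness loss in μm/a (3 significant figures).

r_corr = 7.33 μm/a

zinc: T>10 °C ⇒ hinge -0.071·(23.8−10) = -0.9798
  sulphur-dioxide contribution → 0.2574 μm/a
  chloride contribution → 7.075 μm/a
  total first-year rate 7.332 μm/a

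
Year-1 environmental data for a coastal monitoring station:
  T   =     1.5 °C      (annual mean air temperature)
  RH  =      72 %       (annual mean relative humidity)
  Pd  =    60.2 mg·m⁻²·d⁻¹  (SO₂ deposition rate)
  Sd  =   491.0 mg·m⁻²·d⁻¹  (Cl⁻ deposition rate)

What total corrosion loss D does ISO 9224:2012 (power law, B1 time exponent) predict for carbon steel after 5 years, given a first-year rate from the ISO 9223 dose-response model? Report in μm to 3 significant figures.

carbon steel: temperature factor f = +0.150·(-8.5) = -1.2750
  SO₂ term: 1.77·60.2^0.52·exp(0.02·72-1.2750) = 17.58
  Sd branch = 0.102·Sd^0.62·e^(0.033·RH+0.04·T) = 54.33 μm/a
  sum: 17.58 + 54.33 → r_corr = 71.91 μm/a
Long-term exponent b (ISO 9224 Table 2, B1) = 0.523
  D(5) = 71.91 × 5^0.523 = 71.91 × 2.32 = 166.9 μm

D(5) = 167 μm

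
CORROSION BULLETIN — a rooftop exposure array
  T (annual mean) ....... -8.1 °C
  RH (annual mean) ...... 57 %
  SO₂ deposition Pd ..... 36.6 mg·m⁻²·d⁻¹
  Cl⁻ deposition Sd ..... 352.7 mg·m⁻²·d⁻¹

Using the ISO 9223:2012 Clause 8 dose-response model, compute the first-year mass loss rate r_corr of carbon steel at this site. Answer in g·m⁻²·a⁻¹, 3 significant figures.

carbon steel: T≤10 °C ⇒ hinge +0.150·(-8.1−10) = -2.7150
  Pd branch = 1.77·Pd^0.52·e^(0.02·RH+f) = 2.382 μm/a
  Sd branch = 0.102·Sd^0.62·e^(0.033·RH+0.04·T) = 18.37 μm/a
  sum: 2.382 + 18.37 → r_corr = 20.76 μm/a
Convert to mass loss: 20.76 μm/a × 7.85 g/cm³ = 162.9 g·m⁻²·a⁻¹

r_corr = 163 g·m⁻²·a⁻¹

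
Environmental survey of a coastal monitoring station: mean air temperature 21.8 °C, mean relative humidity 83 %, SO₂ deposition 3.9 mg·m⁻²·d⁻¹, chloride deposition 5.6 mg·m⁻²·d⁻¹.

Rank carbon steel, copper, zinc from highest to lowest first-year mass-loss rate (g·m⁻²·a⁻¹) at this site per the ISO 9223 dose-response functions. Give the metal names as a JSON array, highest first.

["carbon steel", "copper", "zinc"]

carbon steel: temperature factor f = -0.054·(11.8) = -0.6372
  Pd branch = 1.77·Pd^0.52·e^(0.02·RH+f) = 9.989 μm/a
  Sd branch = 0.102·Sd^0.62·e^(0.033·RH+0.04·T) = 10.98 μm/a
  r_corr = 9.989 + 10.98 = 20.97 μm/a
  mass loss = 20.97 μm/a × 7.85 g/cm³ = 164.6 g·m⁻²·a⁻¹
copper: f(T) = -0.080·(T−10) [T>10 °C] = -0.9440
  Pd branch = 0.0053·Pd^0.26·e^(0.059·RH+f) = 0.3933 μm/a
  Cl⁻ term: 0.01025·5.6^0.27·exp(0.036·83+0.049·21.8) = 0.9426
  sum: 0.3933 + 0.9426 → r_corr = 1.336 μm/a
  mass loss = 1.336 μm/a × 8.96 g/cm³ = 11.97 g·m⁻²·a⁻¹
zinc: f(T) = -0.071·(T−10) [T>10 °C] = -0.8378
  SO₂ term: 0.0129·3.9^0.44·exp(0.046·83-0.8378) = 0.4623
  Sd branch = 0.0175·Sd^0.57·e^(0.008·RH+0.085·T) = 0.5789 μm/a
  sum: 0.4623 + 0.5789 → r_corr = 1.041 μm/a
  mass loss = 1.041 μm/a × 7.14 g/cm³ = 7.435 g·m⁻²·a⁻¹
Ordering by g·m⁻²·a⁻¹: carbon steel (165) > copper (12) > zinc (7.43)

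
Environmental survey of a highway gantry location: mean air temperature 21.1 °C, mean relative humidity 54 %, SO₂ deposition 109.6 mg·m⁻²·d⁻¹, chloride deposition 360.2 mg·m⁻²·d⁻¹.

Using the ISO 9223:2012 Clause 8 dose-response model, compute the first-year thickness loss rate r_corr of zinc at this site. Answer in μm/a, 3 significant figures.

zinc: f(T) = -0.071·(T−10) [T>10 °C] = -0.7881
  SO₂ term: 0.0129·109.6^0.44·exp(0.046·54-0.7881) = 0.5554
  Cl⁻ term: 0.0175·360.2^0.57·exp(0.008·54+0.085·21.1) = 4.643
  sum: 0.5554 + 4.643 → r_corr = 5.198 μm/a

r_corr = 5.20 μm/a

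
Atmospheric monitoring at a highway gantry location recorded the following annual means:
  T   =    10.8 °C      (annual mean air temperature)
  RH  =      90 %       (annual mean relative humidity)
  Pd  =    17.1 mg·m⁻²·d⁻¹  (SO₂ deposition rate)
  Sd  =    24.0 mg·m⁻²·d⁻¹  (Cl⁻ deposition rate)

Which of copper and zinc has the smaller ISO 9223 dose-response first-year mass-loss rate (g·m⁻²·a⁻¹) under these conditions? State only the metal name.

copper: temperature factor f = -0.080·(0.8) = -0.0640
  sulphur-dioxide contribution → 2.105 μm/a
  chloride contribution → 1.048 μm/a
  ⇒ r_corr(copper) = 3.152 μm/a
  mass loss = 3.152 μm/a × 8.96 g/cm³ = 28.25 g·m⁻²·a⁻¹
zinc: f(T) = -0.071·(T−10) [T>10 °C] = -0.0568
  sulphur-dioxide contribution → 2.669 μm/a
  chloride contribution → 0.551 μm/a
  total first-year rate 3.22 μm/a
  mass loss = 3.22 μm/a × 7.14 g/cm³ = 22.99 g·m⁻²·a⁻¹
Ordering by g·m⁻²·a⁻¹: copper (28.2) > zinc (23)

zinc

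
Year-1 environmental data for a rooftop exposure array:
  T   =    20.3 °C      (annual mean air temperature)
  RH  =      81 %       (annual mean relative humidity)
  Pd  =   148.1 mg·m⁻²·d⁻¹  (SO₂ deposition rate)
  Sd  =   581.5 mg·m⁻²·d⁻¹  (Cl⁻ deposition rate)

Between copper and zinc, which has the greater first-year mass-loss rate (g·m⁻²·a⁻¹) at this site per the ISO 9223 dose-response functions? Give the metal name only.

copper: temperature factor f = -0.080·(10.3) = -0.8240
  sulphur-dioxide contribution → 1.015 μm/a
  chloride contribution → 2.855 μm/a
  ⇒ r_corr(copper) = 3.869 μm/a
  mass loss = 3.869 μm/a × 8.96 g/cm³ = 34.67 g·m⁻²·a⁻¹
zinc: temperature factor f = -0.071·(10.3) = -0.7313
  sulphur-dioxide contribution → 2.324 μm/a
  chloride contribution → 7.073 μm/a
  total first-year rate 9.397 μm/a
  mass loss = 9.397 μm/a × 7.14 g/cm³ = 67.1 g·m⁻²·a⁻¹
Ordering by g·m⁻²·a⁻¹: zinc (67.1) > copper (34.7)

zinc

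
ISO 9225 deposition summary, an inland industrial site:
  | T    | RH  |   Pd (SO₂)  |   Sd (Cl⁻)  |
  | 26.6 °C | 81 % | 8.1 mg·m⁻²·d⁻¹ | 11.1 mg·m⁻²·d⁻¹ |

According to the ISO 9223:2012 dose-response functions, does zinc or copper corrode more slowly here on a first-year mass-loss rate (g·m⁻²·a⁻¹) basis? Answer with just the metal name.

zinc: temperature factor f = -0.071·(16.6) = -1.1786
  sulphur-dioxide contribution → 0.4137 μm/a
  chloride contribution → 1.265 μm/a
  ⇒ r_corr(zinc) = 1.679 μm/a
  mass loss = 1.679 μm/a × 7.14 g/cm³ = 11.99 g·m⁻²·a⁻¹
copper: temperature factor f = -0.080·(16.6) = -1.3280
  sulphur-dioxide contribution → 0.2879 μm/a
  chloride contribution → 1.335 μm/a
  total first-year rate 1.623 μm/a
  mass loss = 1.623 μm/a × 8.96 g/cm³ = 14.54 g·m⁻²·a⁻¹
Ordering by g·m⁻²·a⁻¹: copper (14.5) > zinc (12)

zinc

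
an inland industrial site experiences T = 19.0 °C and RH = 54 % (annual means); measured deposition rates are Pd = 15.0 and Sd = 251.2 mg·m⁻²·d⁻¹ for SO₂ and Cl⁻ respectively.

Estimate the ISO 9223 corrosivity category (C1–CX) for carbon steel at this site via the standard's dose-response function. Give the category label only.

C4

carbon steel: temperature factor f = -0.054·(9.0) = -0.4860
  SO₂ term: 1.77·15.0^0.52·exp(0.02·54-0.4860) = 13.11
  Cl⁻ term: 0.102·251.2^0.62·exp(0.033·54+0.04·19.0) = 39.86
  sum: 13.11 + 39.86 → r_corr = 52.97 μm/a
ISO 9223 Table 2 (carbon steel): 50 < 53 ≤ 80 μm/a ⇒ C4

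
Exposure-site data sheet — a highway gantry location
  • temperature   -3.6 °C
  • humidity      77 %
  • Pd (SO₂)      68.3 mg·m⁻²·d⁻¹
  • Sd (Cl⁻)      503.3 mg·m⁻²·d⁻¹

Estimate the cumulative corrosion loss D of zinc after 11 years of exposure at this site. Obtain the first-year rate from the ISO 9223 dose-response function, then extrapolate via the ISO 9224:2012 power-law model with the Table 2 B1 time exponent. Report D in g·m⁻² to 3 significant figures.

zinc: T≤10 °C ⇒ hinge +0.038·(-3.6−10) = -0.5168
  sulphur-dioxide contribution → 1.704 μm/a
  chloride contribution → 0.8274 μm/a
  total first-year rate 2.532 μm/a
Power-law: D(11) = r_corr · 11^0.813
  D(11) = 2.532 × 11^0.813 = 2.532 × 7.025 = 17.79 μm
  Mass loss = 17.79 μm × 7.14 g/cm³ = 127 g·m⁻²

D(11) = 127 g·m⁻²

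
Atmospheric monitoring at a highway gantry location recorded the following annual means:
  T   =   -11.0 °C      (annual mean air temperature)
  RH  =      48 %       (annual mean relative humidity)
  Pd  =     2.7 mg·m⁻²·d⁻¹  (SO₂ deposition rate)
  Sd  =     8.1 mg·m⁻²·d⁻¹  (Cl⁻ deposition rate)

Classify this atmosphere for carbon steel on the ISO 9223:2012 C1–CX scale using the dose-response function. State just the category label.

carbon steel: T≤10 °C ⇒ hinge +0.150·(-11.0−10) = -3.1500
  Pd branch = 1.77·Pd^0.52·e^(0.02·RH+f) = 0.332 μm/a
  Cl⁻ term: 0.102·8.1^0.62·exp(0.033·48+0.04·-11.0) = 1.171
  sum: 0.332 + 1.171 → r_corr = 1.503 μm/a
ISO 9223 Table 2 (carbon steel): 1.3 < 1.5 ≤ 25 μm/a ⇒ C2

C2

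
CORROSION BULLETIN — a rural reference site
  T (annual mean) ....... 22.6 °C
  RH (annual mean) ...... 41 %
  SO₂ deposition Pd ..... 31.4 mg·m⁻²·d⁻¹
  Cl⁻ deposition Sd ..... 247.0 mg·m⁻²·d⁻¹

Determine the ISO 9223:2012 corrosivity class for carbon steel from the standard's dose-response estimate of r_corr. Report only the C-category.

carbon steel: T>10 °C ⇒ hinge -0.054·(22.6−10) = -0.6804
  SO₂ term: 1.77·31.4^0.52·exp(0.02·41-0.6804) = 12.22
  Cl⁻ term: 0.102·247.0^0.62·exp(0.033·41+0.04·22.6) = 29.67
  r_corr = 12.22 + 29.67 = 41.89 μm/a
ISO 9223 Table 2 (carbon steel): 25 < 41.9 ≤ 50 μm/a ⇒ C3

C3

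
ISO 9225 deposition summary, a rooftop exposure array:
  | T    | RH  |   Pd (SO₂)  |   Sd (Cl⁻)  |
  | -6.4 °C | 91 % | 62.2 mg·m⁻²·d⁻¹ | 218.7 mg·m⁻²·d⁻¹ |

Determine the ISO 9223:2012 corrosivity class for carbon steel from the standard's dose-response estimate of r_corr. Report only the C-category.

C4

carbon steel: f(T) = +0.150·(T−10) [T≤10 °C] = -2.4600
  sulphur-dioxide contribution → 7.995 μm/a
  chloride contribution → 44.91 μm/a
  total first-year rate 52.9 μm/a
ISO 9223 Table 2 (carbon steel): 50 < 52.9 ≤ 80 μm/a ⇒ C4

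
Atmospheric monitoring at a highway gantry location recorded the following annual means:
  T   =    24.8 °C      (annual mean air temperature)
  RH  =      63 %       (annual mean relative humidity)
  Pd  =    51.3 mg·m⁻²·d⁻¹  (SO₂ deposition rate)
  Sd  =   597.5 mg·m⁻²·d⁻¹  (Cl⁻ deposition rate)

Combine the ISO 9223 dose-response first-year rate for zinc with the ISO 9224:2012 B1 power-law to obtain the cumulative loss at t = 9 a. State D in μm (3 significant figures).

zinc: f(T) = -0.071·(T−10) [T>10 °C] = -1.0508
  sulphur-dioxide contribution → 0.4627 μm/a
  chloride contribution → 9.119 μm/a
  total first-year rate 9.581 μm/a
ISO 9224: D(t) = r_corr · t^b with b = 0.813 (zinc, B1)
  D(9) = 9.581 × 9^0.813 = 9.581 × 5.968 = 57.18 μm

D(9) = 57.2 μm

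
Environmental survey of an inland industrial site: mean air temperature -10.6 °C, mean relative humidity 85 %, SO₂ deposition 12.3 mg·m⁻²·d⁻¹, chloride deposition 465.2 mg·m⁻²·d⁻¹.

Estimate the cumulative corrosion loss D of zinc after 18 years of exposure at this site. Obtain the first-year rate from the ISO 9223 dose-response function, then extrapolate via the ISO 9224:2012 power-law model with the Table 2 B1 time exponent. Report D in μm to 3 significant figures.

D(18) = 14.2 μm

zinc: temperature factor f = +0.038·(-20.6) = -0.7828
  sulphur-dioxide contribution → 0.8877 μm/a
  chloride contribution → 0.4652 μm/a
  ⇒ r_corr(zinc) = 1.353 μm/a
ISO 9224: D(t) = r_corr · t^b with b = 0.813 (zinc, B1)
  D(18) = 1.353 × 18^0.813 = 1.353 × 10.48 = 14.18 μm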